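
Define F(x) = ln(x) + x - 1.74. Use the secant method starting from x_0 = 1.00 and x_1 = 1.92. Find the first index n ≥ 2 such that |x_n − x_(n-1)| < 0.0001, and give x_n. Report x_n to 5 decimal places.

F(1.00) = -0.7400000, F(1.92) = 0.8323252
x_2 = 1.9200000 − 0.8323252·(0.9200000)/(1.5723252) = 1.4329893;  |Δ| = 0.4870107
F(1.4329893) = 0.0527520
x_3 = 1.4329893 − 0.0527520·(-0.4870107)/(-0.7795732) = 1.4000344;  |Δ| = 0.0329549
F(1.4000344) = -0.0034688
x_4 = 1.4000344 − (-0.0034688)·(-0.0329549)/(-0.0562208) = 1.4020677;  |Δ| = 0.0020333
F(1.4020677) = 0.0000158
x_5 = 1.4020677 − 0.0000158·(0.0020333)/(0.0034846) = 1.4020585;  |Δ| = 0.0000092
|x_5 − x_4| = 0.0000092 < 0.0001

n = 5, x_n = 1.40206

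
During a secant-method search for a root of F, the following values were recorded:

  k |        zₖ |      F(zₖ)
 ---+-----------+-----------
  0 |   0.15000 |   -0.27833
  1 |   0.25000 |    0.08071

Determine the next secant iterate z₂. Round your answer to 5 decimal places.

z₂ = 0.25000 − 0.08071·(0.25000 − 0.15000) / (0.08071 − (-0.27833))
   = 0.25000 − (0.0080710)/(0.3590400) = 0.2275206

0.22752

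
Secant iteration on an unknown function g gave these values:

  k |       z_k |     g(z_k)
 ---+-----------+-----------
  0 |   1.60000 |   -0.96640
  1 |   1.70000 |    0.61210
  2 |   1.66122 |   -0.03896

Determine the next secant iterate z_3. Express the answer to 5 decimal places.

z_3 = 1.66122 − (-0.03896)·(1.66122 − 1.70000) / (-0.03896 − 0.61210)
   = 1.66122 − (0.0015109)/(-0.6510600) = 1.6635406

1.66354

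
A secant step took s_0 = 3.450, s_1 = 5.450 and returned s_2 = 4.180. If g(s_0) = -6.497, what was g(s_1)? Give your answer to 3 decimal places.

11.303

The secant line through (3.450, -6.497) and (5.450, g(s_1)) crosses zero at s_2 = 4.180.
So (3.450, -6.497), (5.450, g(s_1)), (4.180, 0) are collinear:
g(s_1) = -6.497 · (5.450 − 4.180) / (3.450 − 4.180) = -6.497 · (1.27000)/(-0.73000) = 11.30300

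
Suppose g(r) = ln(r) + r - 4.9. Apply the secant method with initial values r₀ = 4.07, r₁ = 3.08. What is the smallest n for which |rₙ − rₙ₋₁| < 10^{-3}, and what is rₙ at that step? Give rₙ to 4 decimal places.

g(4.07) = 0.573643, g(3.08) = -0.695070
r₂ = 3.080000 − (-0.695070)·(-0.990000)/(-1.268713) = 3.622376;  |Δ| = 0.542376
g(3.622376) = 0.009506
r₃ = 3.622376 − 0.009506·(0.542376)/(0.704577) = 3.615058;  |Δ| = 0.007318
g(3.615058) = 0.000166
r₄ = 3.615058 − 0.000166·(-0.007318)/(-0.009340) = 3.614928;  |Δ| = 0.000130
|r₄ − r₃| = 0.000130 < 10^{-3}

n = 4, rₙ = 3.6149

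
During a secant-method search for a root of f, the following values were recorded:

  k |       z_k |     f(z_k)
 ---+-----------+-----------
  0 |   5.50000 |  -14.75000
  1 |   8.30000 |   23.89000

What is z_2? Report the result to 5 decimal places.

z_2 = 8.30000 − 23.89000·(8.30000 − 5.50000) / (23.89000 − (-14.75000))
   = 8.30000 − (66.8920000)/(38.6400000) = 6.5688406

6.56884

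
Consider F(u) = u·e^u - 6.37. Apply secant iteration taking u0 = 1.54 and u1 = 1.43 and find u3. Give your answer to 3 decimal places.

F(1.54) = 0.81347, F(1.43) = -0.39446
u2 = 1.43000 − (-0.39446)·(1.43000 − 1.54000) / (-0.39446 − 0.81347) = 1.43000 − (0.04339)/(-1.20793) = 1.46592
F(1.46592) = -0.02031
u3 = 1.46592 − (-0.02031)·(1.46592 − 1.43000) / (-0.02031 − (-0.39446)) = 1.46592 − (-0.00073)/(0.37415) = 1.46787

1.468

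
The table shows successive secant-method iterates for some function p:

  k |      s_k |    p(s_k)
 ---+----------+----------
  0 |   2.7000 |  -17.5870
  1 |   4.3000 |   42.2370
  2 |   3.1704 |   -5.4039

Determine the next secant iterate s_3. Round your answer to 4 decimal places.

3.2985

s_3 = 3.1704 − (-5.4039)·(3.1704 − 4.3000) / (-5.4039 − 42.2370)
   = 3.1704 − (6.104245)/(-47.640900) = 3.298530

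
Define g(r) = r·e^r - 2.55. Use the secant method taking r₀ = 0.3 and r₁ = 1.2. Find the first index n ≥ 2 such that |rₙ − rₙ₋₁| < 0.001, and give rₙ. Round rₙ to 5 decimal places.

g(0.3) = -2.1450424, g(1.2) = 1.4341403
r₂ = 1.2000000 − 1.4341403·(0.9000000)/(3.5791827) = 0.8393796;  |Δ| = 0.3606204
g(0.8393796) = -0.6068947
r₃ = 0.8393796 − (-0.6068947)·(-0.3606204)/(-2.0410350) = 0.9466088;  |Δ| = 0.1072292
g(0.9466088) = -0.1106308
r₄ = 0.9466088 − (-0.1106308)·(0.1072292)/(0.4962639) = 0.9705131;  |Δ| = 0.0239043
g(0.9705131) = 0.0114739
r₅ = 0.9705131 − 0.0114739·(0.0239043)/(0.1221046) = 0.9682669;  |Δ| = 0.0022462
g(0.9682669) = -0.0001885
r₆ = 0.9682669 − (-0.0001885)·(-0.0022462)/(-0.0116624) = 0.9683032;  |Δ| = 0.0000363
|r₆ − r₅| = 0.0000363 < 0.001

n = 6, rₙ = 0.96830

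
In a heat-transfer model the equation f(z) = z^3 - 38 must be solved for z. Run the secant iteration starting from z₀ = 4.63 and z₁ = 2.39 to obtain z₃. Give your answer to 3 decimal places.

f(4.63) = 61.25285, f(2.39) = -24.34808
z₂ = 2.39000 − (-24.34808)·(2.39000 − 4.63000) / (-24.34808 − 61.25285) = 2.39000 − (54.53970)/(-85.60093) = 3.02714
f(3.02714) = -10.26059
z₃ = 3.02714 − (-10.26059)·(3.02714 − 2.39000) / (-10.26059 − (-24.34808)) = 3.02714 − (-6.53743)/(14.08749) = 3.49120

3.491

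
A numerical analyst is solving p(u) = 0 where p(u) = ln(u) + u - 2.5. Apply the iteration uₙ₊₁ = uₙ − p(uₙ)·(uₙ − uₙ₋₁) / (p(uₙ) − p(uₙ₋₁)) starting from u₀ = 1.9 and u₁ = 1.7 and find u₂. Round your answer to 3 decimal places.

p(1.9) = 0.04185, p(1.7) = -0.26937
u₂ = 1.70000 − (-0.26937)·(1.70000 − 1.90000) / (-0.26937 − 0.04185) = 1.70000 − (0.05387)/(-0.31123) = 1.87310

1.873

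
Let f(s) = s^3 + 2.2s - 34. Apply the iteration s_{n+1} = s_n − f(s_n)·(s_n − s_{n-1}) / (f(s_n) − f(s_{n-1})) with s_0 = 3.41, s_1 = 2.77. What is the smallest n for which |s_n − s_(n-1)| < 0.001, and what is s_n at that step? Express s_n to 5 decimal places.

f(3.41) = 13.1538210, f(2.77) = -6.6520670
s_2 = 2.7700000 − (-6.6520670)·(-0.6400000)/(-19.8058880) = 2.9849524;  |Δ| = 0.2149524
f(2.9849524) = -0.8373559
s_3 = 2.9849524 − (-0.8373559)·(0.2149524)/(5.8147111) = 3.0159069;  |Δ| = 0.0309545
f(3.0159069) = 0.0667632
s_4 = 3.0159069 − 0.0667632·(0.0309545)/(0.9041191) = 3.0136211;  |Δ| = 0.0022858
f(3.0136211) = -0.0005907
s_5 = 3.0136211 − (-0.0005907)·(-0.0022858)/(-0.0673539) = 3.0136412;  |Δ| = 0.0000200
|s_5 − s_4| = 0.0000200 < 0.001

n = 5, s_n = 3.01364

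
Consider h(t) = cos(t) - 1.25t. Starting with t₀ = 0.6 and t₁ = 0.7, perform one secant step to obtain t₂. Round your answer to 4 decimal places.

h(0.6) = 0.075336, h(0.7) = -0.110158
t₂ = 0.700000 − (-0.110158)·(0.700000 − 0.600000) / (-0.110158 − 0.075336) = 0.700000 − (-0.011016)/(-0.185493) = 0.640614

0.6406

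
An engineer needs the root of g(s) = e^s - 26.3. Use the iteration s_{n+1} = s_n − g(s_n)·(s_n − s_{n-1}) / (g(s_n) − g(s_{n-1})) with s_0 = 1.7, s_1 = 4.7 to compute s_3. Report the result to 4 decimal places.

g(1.7) = -20.826053, g(4.7) = 83.647172
s_2 = 4.700000 − 83.647172·(4.700000 − 1.700000) / (83.647172 − (-20.826053)) = 4.700000 − (250.941517)/(104.473225) = 2.298030
g(2.298030) = -16.345444
s_3 = 2.298030 − (-16.345444)·(2.298030 − 4.700000) / (-16.345444 − 83.647172) = 2.298030 − (39.261261)/(-99.992616) = 2.690672

2.6907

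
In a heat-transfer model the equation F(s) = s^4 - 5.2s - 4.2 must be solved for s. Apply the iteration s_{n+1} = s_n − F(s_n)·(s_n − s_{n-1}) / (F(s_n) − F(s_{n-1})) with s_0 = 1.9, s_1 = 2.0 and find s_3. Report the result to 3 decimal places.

1.945

F(1.9) = -1.04790, F(2.0) = 1.40000
s_2 = 2.00000 − 1.40000·(2.00000 − 1.90000) / (1.40000 − (-1.04790)) = 2.00000 − (0.14000)/(2.44790) = 1.94281
F(1.94281) = -0.05573
s_3 = 1.94281 − (-0.05573)·(1.94281 − 2.00000) / (-0.05573 − 1.40000) = 1.94281 − (0.00319)/(-1.45573) = 1.94500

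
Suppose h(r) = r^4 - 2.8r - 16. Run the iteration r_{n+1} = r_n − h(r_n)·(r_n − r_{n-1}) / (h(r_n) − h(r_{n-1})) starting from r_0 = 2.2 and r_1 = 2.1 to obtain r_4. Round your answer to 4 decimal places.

2.1674

h(2.2) = 1.265600, h(2.1) = -2.431900
r_2 = 2.100000 − (-2.431900)·(2.100000 − 2.200000) / (-2.431900 − 1.265600) = 2.100000 − (0.243190)/(-3.697500) = 2.165771
h(2.165771) = -0.062750
r_3 = 2.165771 − (-0.062750)·(2.165771 − 2.100000) / (-0.062750 − (-2.431900)) = 2.165771 − (-0.004127)/(2.369150) = 2.167514
h(2.167514) = 0.003245
r_4 = 2.167514 − 0.003245·(2.167514 − 2.165771) / (0.003245 − (-0.062750)) = 2.167514 − (0.000006)/(0.065996) = 2.167428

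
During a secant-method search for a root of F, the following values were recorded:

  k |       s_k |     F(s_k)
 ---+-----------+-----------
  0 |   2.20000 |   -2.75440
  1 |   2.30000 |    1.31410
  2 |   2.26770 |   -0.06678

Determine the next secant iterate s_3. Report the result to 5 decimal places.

s_3 = 2.26770 − (-0.06678)·(2.26770 − 2.30000) / (-0.06678 − 1.31410)
   = 2.26770 − (0.0021570)/(-1.3808800) = 2.2692620

2.26926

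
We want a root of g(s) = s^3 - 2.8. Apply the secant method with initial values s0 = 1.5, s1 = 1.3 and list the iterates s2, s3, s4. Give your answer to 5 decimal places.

1.40238, 1.41004, 1.40946

g(1.5) = 0.5750000, g(1.3) = -0.6030000
s2 = 1.3000000 − (-0.6030000)·(1.3000000 − 1.5000000) / (-0.6030000 − 0.5750000) = 1.3000000 − (0.1206000)/(-1.1780000) = 1.4023769
g(1.4023769) = -0.0420000
s3 = 1.4023769 − (-0.0420000)·(1.4023769 − 1.3000000) / (-0.0420000 − (-0.6030000)) = 1.4023769 − (-0.0042998)/(0.5610000) = 1.4100415
g(1.4100415) = 0.0034685
s4 = 1.4100415 − 0.0034685·(1.4100415 − 1.4023769) / (0.0034685 − (-0.0420000)) = 1.4100415 − (0.0000266)/(0.0454685) = 1.4094568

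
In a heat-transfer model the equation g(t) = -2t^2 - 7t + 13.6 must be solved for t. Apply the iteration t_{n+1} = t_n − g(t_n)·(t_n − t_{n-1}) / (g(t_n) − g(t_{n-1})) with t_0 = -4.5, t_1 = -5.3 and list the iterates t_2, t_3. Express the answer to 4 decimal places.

-4.8651, -4.8889

g(-4.5) = 4.600000, g(-5.3) = -5.480000
t_2 = -5.300000 − (-5.480000)·(-5.300000 − (-4.500000)) / (-5.480000 − 4.600000) = -5.300000 − (4.384000)/(-10.080000) = -4.865079
g(-4.865079) = 0.317561
t_3 = -4.865079 − 0.317561·(-4.865079 − (-5.300000)) / (0.317561 − (-5.480000)) = -4.865079 − (0.138114)/(5.797561) = -4.888902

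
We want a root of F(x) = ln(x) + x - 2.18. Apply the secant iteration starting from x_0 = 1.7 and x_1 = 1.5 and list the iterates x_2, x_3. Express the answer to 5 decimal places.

F(1.7) = 0.0506283, F(1.5) = -0.2745349
x_2 = 1.5000000 − (-0.2745349)·(1.5000000 − 1.7000000) / (-0.2745349 − 0.0506283) = 1.5000000 − (0.0549070)/(-0.3251631) = 1.6688598
F(1.6688598) = 0.0010004
x_3 = 1.6688598 − 0.0010004·(1.6688598 − 1.5000000) / (0.0010004 − (-0.2745349)) = 1.6688598 − (0.0001689)/(0.2755353) = 1.6682467

1.66886, 1.66825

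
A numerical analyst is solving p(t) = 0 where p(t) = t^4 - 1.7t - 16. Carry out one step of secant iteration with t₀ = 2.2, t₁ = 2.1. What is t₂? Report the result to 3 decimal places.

2.103

p(2.2) = 3.68560, p(2.1) = -0.12190
t₂ = 2.10000 − (-0.12190)·(2.10000 − 2.20000) / (-0.12190 − 3.68560) = 2.10000 − (0.01219)/(-3.80750) = 2.10320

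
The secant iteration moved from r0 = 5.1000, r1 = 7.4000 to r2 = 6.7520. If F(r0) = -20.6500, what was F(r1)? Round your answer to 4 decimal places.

The secant line through (5.1000, -20.6500) and (7.4000, F(r1)) crosses zero at r2 = 6.7520.
So (5.1000, -20.6500), (7.4000, F(r1)), (6.7520, 0) are collinear:
F(r1) = -20.6500 · (7.4000 − 6.7520) / (5.1000 − 6.7520) = -20.6500 · (0.648000)/(-1.652000) = 8.100000

8.1000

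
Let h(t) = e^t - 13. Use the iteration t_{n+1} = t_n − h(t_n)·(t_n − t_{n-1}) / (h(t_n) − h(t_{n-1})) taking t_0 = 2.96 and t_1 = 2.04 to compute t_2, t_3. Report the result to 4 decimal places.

h(2.96) = 6.297972, h(2.04) = -5.309391
t_2 = 2.040000 − (-5.309391)·(2.040000 − 2.960000) / (-5.309391 − 6.297972) = 2.040000 − (4.884640)/(-11.607363) = 2.460823
h(2.460823) = -1.285557
t_3 = 2.460823 − (-1.285557)·(2.460823 − 2.040000) / (-1.285557 − (-5.309391)) = 2.460823 − (-0.540991)/(4.023834) = 2.595269

2.4608, 2.5953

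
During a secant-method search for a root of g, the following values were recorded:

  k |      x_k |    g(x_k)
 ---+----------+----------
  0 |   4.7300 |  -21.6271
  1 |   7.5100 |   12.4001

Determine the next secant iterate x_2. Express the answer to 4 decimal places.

6.4969

x_2 = 7.5100 − 12.4001·(7.5100 − 4.7300) / (12.4001 − (-21.6271))
   = 7.5100 − (34.472278)/(34.027200) = 6.496920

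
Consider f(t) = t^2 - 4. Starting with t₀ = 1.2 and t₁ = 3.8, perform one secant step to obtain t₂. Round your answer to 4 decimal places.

1.7120

f(1.2) = -2.560000, f(3.8) = 10.440000
t₂ = 3.800000 − 10.440000·(3.800000 − 1.200000) / (10.440000 − (-2.560000)) = 3.800000 − (27.144000)/(13.000000) = 1.712000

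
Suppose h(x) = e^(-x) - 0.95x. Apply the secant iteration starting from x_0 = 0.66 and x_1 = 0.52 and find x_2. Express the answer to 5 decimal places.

0.58680

h(0.66) = -0.1101487, h(0.52) = 0.1005205
x_2 = 0.5200000 − 0.1005205·(0.5200000 − 0.6600000) / (0.1005205 − (-0.1101487)) = 0.5200000 − (-0.0140729)/(0.2106692) = 0.5868008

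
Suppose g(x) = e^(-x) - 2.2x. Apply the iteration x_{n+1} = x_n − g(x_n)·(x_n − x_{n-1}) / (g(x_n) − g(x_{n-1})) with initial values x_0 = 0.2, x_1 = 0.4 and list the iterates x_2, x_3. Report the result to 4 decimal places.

g(0.2) = 0.378731, g(0.4) = -0.209680
x_2 = 0.400000 − (-0.209680)·(0.400000 − 0.200000) / (-0.209680 − 0.378731) = 0.400000 − (-0.041936)/(-0.588411) = 0.328730
g(0.328730) = -0.003369
x_3 = 0.328730 − (-0.003369)·(0.328730 − 0.400000) / (-0.003369 − (-0.209680)) = 0.328730 − (0.000240)/(0.206311) = 0.327566

0.3287, 0.3276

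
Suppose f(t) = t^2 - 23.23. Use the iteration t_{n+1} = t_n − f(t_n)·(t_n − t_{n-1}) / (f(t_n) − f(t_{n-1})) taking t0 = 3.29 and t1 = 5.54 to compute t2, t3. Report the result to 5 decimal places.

f(3.29) = -12.4059000, f(5.54) = 7.4616000
t2 = 5.5400000 − 7.4616000·(5.5400000 − 3.2900000) / (7.4616000 − (-12.4059000)) = 5.5400000 − (16.7886000)/(19.8675000) = 4.6949717
f(4.6949717) = -1.1872409
t3 = 4.6949717 − (-1.1872409)·(4.6949717 − 5.5400000) / (-1.1872409 − 7.4616000) = 4.6949717 − (1.0032521)/(-8.6488409) = 4.8109701

4.69497, 4.81097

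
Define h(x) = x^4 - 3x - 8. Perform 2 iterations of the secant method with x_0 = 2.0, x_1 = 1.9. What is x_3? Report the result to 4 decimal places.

1.9267

h(2.0) = 2.000000, h(1.9) = -0.667900
x_2 = 1.900000 − (-0.667900)·(1.900000 − 2.000000) / (-0.667900 − 2.000000) = 1.900000 − (0.066790)/(-2.667900) = 1.925035
h(1.925035) = -0.042458
x_3 = 1.925035 − (-0.042458)·(1.925035 − 1.900000) / (-0.042458 − (-0.667900)) = 1.925035 − (-0.001063)/(0.625442) = 1.926734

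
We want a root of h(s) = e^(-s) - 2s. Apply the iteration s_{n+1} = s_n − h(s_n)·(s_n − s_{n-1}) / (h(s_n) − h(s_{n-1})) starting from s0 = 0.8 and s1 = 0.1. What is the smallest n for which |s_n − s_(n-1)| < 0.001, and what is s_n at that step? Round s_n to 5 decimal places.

h(0.8) = -1.1506710, h(0.1) = 0.7048374
s2 = 0.1000000 − 0.7048374·(-0.7000000)/(1.8555085) = 0.3659035;  |Δ| = 0.2659035
h(0.3659035) = -0.0382373
s3 = 0.3659035 − (-0.0382373)·(0.2659035)/(-0.7430747) = 0.3522206;  |Δ| = 0.0136829
h(0.3522206) = -0.0013162
s4 = 0.3522206 − (-0.0013162)·(-0.0136829)/(0.0369211) = 0.3517328;  |Δ| = 0.0004878
|s4 − s3| = 0.0004878 < 0.001

n = 4, s_n = 0.35173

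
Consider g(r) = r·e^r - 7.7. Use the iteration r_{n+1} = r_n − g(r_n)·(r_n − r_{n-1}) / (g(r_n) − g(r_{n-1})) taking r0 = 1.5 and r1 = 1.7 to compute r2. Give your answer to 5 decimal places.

g(1.5) = -0.9774664, g(1.7) = 1.6057106
r2 = 1.7000000 − 1.6057106·(1.7000000 − 1.5000000) / (1.6057106 − (-0.9774664)) = 1.7000000 − (0.3211421)/(2.5831770) = 1.5756794

1.57568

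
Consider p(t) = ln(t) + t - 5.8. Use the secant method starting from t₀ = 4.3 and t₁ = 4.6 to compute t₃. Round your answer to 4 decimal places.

p(4.3) = -0.041385, p(4.6) = 0.326056
t₂ = 4.600000 − 0.326056·(4.600000 − 4.300000) / (0.326056 − (-0.041385)) = 4.600000 − (0.097817)/(0.367441) = 4.333789
p(4.333789) = 0.000231
t₃ = 4.333789 − 0.000231·(4.333789 − 4.600000) / (0.000231 − 0.326056) = 4.333789 − (-0.000062)/(-0.325825) = 4.333600

4.3336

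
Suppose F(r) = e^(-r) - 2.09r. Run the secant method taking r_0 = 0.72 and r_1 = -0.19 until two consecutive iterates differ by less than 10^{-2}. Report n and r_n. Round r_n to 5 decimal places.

F(0.72) = -1.0180477, F(-0.19) = 1.6063496
r_2 = -0.1900000 − 1.6063496·(-0.9100000)/(2.6243973) = 0.3669957;  |Δ| = 0.5569957
F(0.3669957) = -0.0742085
r_3 = 0.3669957 − (-0.0742085)·(0.5569957)/(-1.6805581) = 0.3424004;  |Δ| = 0.0245953
F(0.3424004) = -0.0055531
r_4 = 0.3424004 − (-0.0055531)·(-0.0245953)/(0.0686554) = 0.3404111;  |Δ| = 0.0019894
|r_4 − r_3| = 0.0019894 < 10^{-2}

n = 4, r_n = 0.34041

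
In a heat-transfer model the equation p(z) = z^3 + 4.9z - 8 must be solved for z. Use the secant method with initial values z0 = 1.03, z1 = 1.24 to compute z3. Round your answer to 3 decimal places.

p(1.03) = -1.86027, p(1.24) = -0.01738
z2 = 1.24000 − (-0.01738)·(1.24000 − 1.03000) / (-0.01738 − (-1.86027)) = 1.24000 − (-0.00365)/(1.84290) = 1.24198
p(1.24198) = 0.00147
z3 = 1.24198 − 0.00147·(1.24198 − 1.24000) / (0.00147 − (-0.01738)) = 1.24198 − (0.00000)/(0.01885) = 1.24183

1.242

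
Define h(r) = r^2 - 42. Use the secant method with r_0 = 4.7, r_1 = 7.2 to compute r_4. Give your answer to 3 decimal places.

h(4.7) = -19.91000, h(7.2) = 9.84000
r_2 = 7.20000 − 9.84000·(7.20000 − 4.70000) / (9.84000 − (-19.91000)) = 7.20000 − (24.60000)/(29.75000) = 6.37311
h(6.37311) = -1.38348
r_3 = 6.37311 − (-1.38348)·(6.37311 − 7.20000) / (-1.38348 − 9.84000) = 6.37311 − (1.14399)/(-11.22348) = 6.47504
h(6.47504) = -0.07389
r_4 = 6.47504 − (-0.07389)·(6.47504 − 6.37311) / (-0.07389 − (-1.38348)) = 6.47504 − (-0.00753)/(1.30958) = 6.48079

6.481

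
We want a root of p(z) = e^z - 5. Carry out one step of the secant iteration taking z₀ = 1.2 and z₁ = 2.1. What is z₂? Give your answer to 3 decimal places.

p(1.2) = -1.67988, p(2.1) = 3.16617
z₂ = 2.10000 − 3.16617·(2.10000 − 1.20000) / (3.16617 − (-1.67988)) = 2.10000 − (2.84955)/(4.84605) = 1.51198

1.512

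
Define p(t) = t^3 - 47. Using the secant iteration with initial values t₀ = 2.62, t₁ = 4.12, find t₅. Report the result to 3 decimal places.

p(2.62) = -29.01527, p(4.12) = 22.93453
t₂ = 4.12000 − 22.93453·(4.12000 − 2.62000) / (22.93453 − (-29.01527)) = 4.12000 − (34.40179)/(51.94980) = 3.45779
p(3.45779) = -5.65766
t₃ = 3.45779 − (-5.65766)·(3.45779 − 4.12000) / (-5.65766 − 22.93453) = 3.45779 − (3.74657)/(-28.59219) = 3.58882
p(3.58882) = -0.77723
t₄ = 3.58882 − (-0.77723)·(3.58882 − 3.45779) / (-0.77723 − (-5.65766)) = 3.58882 − (-0.10184)/(4.88044) = 3.60969
p(3.60969) = 0.03378
t₅ = 3.60969 − 0.03378·(3.60969 − 3.58882) / (0.03378 − (-0.77723)) = 3.60969 − (0.00070)/(0.81101) = 3.60882

3.609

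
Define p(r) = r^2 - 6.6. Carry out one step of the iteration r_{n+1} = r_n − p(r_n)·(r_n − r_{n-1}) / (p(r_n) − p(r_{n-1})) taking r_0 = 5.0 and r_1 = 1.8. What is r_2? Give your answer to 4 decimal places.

2.2941

p(5.0) = 18.400000, p(1.8) = -3.360000
r_2 = 1.800000 − (-3.360000)·(1.800000 − 5.000000) / (-3.360000 − 18.400000) = 1.800000 − (10.752000)/(-21.760000) = 2.294118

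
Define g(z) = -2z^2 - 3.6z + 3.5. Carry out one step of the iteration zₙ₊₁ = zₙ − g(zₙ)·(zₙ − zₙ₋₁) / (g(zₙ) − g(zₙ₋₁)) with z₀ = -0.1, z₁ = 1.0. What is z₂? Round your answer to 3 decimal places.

g(-0.1) = 3.84000, g(1.0) = -2.10000
z₂ = 1.00000 − (-2.10000)·(1.00000 − (-0.10000)) / (-2.10000 − 3.84000) = 1.00000 − (-2.31000)/(-5.94000) = 0.61111

0.611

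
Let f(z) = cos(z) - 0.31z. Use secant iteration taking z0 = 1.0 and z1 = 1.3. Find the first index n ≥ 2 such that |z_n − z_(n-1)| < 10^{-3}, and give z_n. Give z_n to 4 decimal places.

n = 4, z_n = 1.1922

f(1.0) = 0.230302, f(1.3) = -0.135501
z2 = 1.300000 − (-0.135501)·(0.300000)/(-0.365803) = 1.188874;  |Δ| = 0.111126
f(1.188874) = 0.004154
z3 = 1.188874 − 0.004154·(-0.111126)/(0.139655) = 1.192179;  |Δ| = 0.003306
f(1.192179) = 0.000060
z4 = 1.192179 − 0.000060·(0.003306)/(-0.004094) = 1.192228;  |Δ| = 0.000048
|z4 − z3| = 0.000048 < 10^{-3}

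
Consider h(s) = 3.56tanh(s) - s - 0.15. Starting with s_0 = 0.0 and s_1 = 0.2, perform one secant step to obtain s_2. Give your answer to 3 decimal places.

0.060

h(0.0) = -0.15000, h(0.2) = 0.35266
s_2 = 0.20000 − 0.35266·(0.20000 − 0.00000) / (0.35266 − (-0.15000)) = 0.20000 − (0.07053)/(0.50266) = 0.05968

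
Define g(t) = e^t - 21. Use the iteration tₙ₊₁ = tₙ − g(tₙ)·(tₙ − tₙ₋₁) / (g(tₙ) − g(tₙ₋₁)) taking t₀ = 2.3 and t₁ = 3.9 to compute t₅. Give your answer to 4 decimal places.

3.0435

g(2.3) = -11.025818, g(3.9) = 28.402449
t₂ = 3.900000 − 28.402449·(3.900000 − 2.300000) / (28.402449 − (-11.025818)) = 3.900000 − (45.443919)/(39.428267) = 2.747428
g(2.747428) = -5.397550
t₃ = 2.747428 − (-5.397550)·(2.747428 − 3.900000) / (-5.397550 − 28.402449) = 2.747428 − (6.221066)/(-33.799999) = 2.931483
g(2.931483) = -2.244573
t₄ = 2.931483 − (-2.244573)·(2.931483 − 2.747428) / (-2.244573 − (-5.397550)) = 2.931483 − (-0.413125)/(3.152977) = 3.062510
g(3.062510) = 0.381161
t₅ = 3.062510 − 0.381161·(3.062510 − 2.931483) / (0.381161 − (-2.244573)) = 3.062510 − (0.049942)/(2.625735) = 3.043490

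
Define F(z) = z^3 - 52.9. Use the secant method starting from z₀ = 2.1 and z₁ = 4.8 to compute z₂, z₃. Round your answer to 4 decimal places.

F(2.1) = -43.639000, F(4.8) = 57.692000
z₂ = 4.800000 − 57.692000·(4.800000 − 2.100000) / (57.692000 − (-43.639000)) = 4.800000 − (155.768400)/(101.331000) = 3.262776
F(3.262776) = -18.165428
z₃ = 3.262776 − (-18.165428)·(3.262776 − 4.800000) / (-18.165428 − 57.692000) = 3.262776 − (27.924323)/(-75.857428) = 3.630892

3.2628, 3.6309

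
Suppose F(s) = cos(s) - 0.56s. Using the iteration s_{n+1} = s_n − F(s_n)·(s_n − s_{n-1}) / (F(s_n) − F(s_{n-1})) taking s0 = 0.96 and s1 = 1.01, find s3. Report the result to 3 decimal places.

0.986

F(0.96) = 0.03592, F(1.01) = -0.03374
s2 = 1.01000 − (-0.03374)·(1.01000 − 0.96000) / (-0.03374 − 0.03592) = 1.01000 − (-0.00169)/(-0.06966) = 0.98578
F(0.98578) = 0.00017
s3 = 0.98578 − 0.00017·(0.98578 − 1.01000) / (0.00017 − (-0.03374)) = 0.98578 − (0.00000)/(0.03391) = 0.98591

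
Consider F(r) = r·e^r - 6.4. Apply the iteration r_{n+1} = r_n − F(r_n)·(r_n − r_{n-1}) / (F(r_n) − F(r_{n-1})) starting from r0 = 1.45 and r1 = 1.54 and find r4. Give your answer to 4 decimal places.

1.4706

F(1.45) = -0.218484, F(1.54) = 0.783469
r2 = 1.540000 − 0.783469·(1.540000 − 1.450000) / (0.783469 − (-0.218484)) = 1.540000 − (0.070512)/(1.001953) = 1.469625
F(1.469625) = -0.010649
r3 = 1.469625 − (-0.010649)·(1.469625 − 1.540000) / (-0.010649 − 0.783469) = 1.469625 − (0.000749)/(-0.794118) = 1.470569
F(1.470569) = -0.000510
r4 = 1.470569 − (-0.000510)·(1.470569 − 1.469625) / (-0.000510 − (-0.010649)) = 1.470569 − (0.000000)/(0.010140) = 1.470616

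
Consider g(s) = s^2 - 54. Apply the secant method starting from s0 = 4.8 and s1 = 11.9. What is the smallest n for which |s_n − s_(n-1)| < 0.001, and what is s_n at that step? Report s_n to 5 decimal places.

g(4.8) = -30.9600000, g(11.9) = 87.6100000
s2 = 11.9000000 − 87.6100000·(7.1000000)/(118.5700000) = 6.6538922;  |Δ| = 5.2461078
g(6.6538922) = -9.7257184
s3 = 6.6538922 − (-9.7257184)·(-5.2461078)/(-97.3357184) = 7.1780797;  |Δ| = 0.5241875
g(7.1780797) = -2.4751716
s4 = 7.1780797 − (-2.4751716)·(0.5241875)/(7.2505468) = 7.3570254;  |Δ| = 0.1789457
g(7.3570254) = 0.1258226
s5 = 7.3570254 − 0.1258226·(0.1789457)/(2.6009942) = 7.3483689;  |Δ| = 0.0086565
g(7.3483689) = -0.0014741
s6 = 7.3483689 − (-0.0014741)·(-0.0086565)/(-0.1272967) = 7.3484692;  |Δ| = 0.0001002
|s6 − s5| = 0.0001002 < 0.001

n = 6, s_n = 7.34847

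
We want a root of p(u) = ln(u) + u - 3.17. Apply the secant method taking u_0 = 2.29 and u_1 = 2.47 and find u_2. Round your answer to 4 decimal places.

p(2.29) = -0.051448, p(2.47) = 0.204218
u_2 = 2.470000 − 0.204218·(2.470000 − 2.290000) / (0.204218 − (-0.051448)) = 2.470000 − (0.036759)/(0.255666) = 2.326222

2.3262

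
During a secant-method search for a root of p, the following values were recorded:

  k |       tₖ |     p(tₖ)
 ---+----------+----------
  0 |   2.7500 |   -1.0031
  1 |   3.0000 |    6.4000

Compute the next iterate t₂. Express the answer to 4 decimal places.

2.7839

t₂ = 3.0000 − 6.4000·(3.0000 − 2.7500) / (6.4000 − (-1.0031))
   = 3.0000 − (1.600000)/(7.403100) = 2.783874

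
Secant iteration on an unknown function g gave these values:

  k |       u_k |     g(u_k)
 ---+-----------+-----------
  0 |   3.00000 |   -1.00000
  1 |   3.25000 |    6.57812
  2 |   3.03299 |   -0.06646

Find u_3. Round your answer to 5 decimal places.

3.03516

u_3 = 3.03299 − (-0.06646)·(3.03299 − 3.25000) / (-0.06646 − 6.57812)
   = 3.03299 − (0.0144225)/(-6.6445800) = 3.0351606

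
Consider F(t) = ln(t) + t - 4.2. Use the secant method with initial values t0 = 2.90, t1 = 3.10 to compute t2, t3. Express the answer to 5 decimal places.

3.07645, 3.07628

F(2.90) = -0.2352893, F(3.10) = 0.0314021
t2 = 3.1000000 − 0.0314021·(3.1000000 − 2.9000000) / (0.0314021 − (-0.2352893)) = 3.1000000 − (0.0062804)/(0.2666914) = 3.0764506
F(3.0764506) = 0.0002271
t3 = 3.0764506 − 0.0002271·(3.0764506 − 3.1000000) / (0.0002271 − 0.0314021) = 3.0764506 − (-0.0000053)/(-0.0311750) = 3.0762790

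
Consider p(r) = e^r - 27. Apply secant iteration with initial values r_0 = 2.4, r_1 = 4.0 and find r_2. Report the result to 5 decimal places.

p(2.4) = -15.9768236, p(4.0) = 27.5981500
r_2 = 4.0000000 − 27.5981500·(4.0000000 − 2.4000000) / (27.5981500 − (-15.9768236)) = 4.0000000 − (44.1570401)/(43.5749737) = 2.9866422

2.98664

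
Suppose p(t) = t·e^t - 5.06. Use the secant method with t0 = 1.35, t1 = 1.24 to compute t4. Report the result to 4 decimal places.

1.3335

p(1.35) = 0.147524, p(1.24) = -0.775039
t2 = 1.240000 − (-0.775039)·(1.240000 − 1.350000) / (-0.775039 − 0.147524) = 1.240000 − (0.085254)/(-0.922564) = 1.332410
p(1.332410) = -0.009942
t3 = 1.332410 − (-0.009942)·(1.332410 − 1.240000) / (-0.009942 − (-0.775039)) = 1.332410 − (-0.000919)/(0.765097) = 1.333611
p(1.333611) = 0.000683
t4 = 1.333611 − 0.000683·(1.333611 − 1.332410) / (0.000683 − (-0.009942)) = 1.333611 − (0.000001)/(0.010625) = 1.333534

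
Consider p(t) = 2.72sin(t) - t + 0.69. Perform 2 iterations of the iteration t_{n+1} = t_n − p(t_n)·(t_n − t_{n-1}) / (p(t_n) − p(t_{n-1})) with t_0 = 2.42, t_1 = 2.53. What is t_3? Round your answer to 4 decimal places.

p(2.42) = 0.066781, p(2.53) = -0.278252
t_2 = 2.530000 − (-0.278252)·(2.530000 − 2.420000) / (-0.278252 − 0.066781) = 2.530000 − (-0.030608)/(-0.345033) = 2.441290
p(2.441290) = 0.001610
t_3 = 2.441290 − 0.001610·(2.441290 − 2.530000) / (0.001610 − (-0.278252)) = 2.441290 − (-0.000143)/(0.279862) = 2.441801

2.4418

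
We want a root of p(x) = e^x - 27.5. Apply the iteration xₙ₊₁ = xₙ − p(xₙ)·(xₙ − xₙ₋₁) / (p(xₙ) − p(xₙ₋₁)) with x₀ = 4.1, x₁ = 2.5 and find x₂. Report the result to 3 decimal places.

3.009

p(4.1) = 32.84029, p(2.5) = -15.31751
x₂ = 2.50000 − (-15.31751)·(2.50000 − 4.10000) / (-15.31751 − 32.84029) = 2.50000 − (24.50801)/(-48.15779) = 3.00891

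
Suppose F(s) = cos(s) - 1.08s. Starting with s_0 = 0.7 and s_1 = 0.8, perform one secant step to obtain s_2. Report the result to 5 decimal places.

F(0.7) = 0.0088422, F(0.8) = -0.1672933
s_2 = 0.8000000 − (-0.1672933)·(0.8000000 − 0.7000000) / (-0.1672933 − 0.0088422) = 0.8000000 − (-0.0167293)/(-0.1761355) = 0.7050201

0.70502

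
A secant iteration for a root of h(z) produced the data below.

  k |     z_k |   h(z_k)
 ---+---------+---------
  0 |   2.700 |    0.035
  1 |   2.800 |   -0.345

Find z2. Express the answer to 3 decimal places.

2.709

z2 = 2.800 − (-0.345)·(2.800 − 2.700) / (-0.345 − 0.035)
   = 2.800 − (-0.03450)/(-0.38000) = 2.70921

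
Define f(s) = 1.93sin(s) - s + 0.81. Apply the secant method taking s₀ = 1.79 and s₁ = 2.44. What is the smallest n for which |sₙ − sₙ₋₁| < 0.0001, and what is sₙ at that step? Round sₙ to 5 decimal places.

n = 5, sₙ = 2.27762

f(1.79) = 0.9038169, f(2.44) = -0.3843105
s₂ = 2.4400000 − (-0.3843105)·(0.6500000)/(-1.2881273) = 2.2460737;  |Δ| = 0.1939263
f(2.2460737) = 0.0703562
s₃ = 2.2460737 − 0.0703562·(-0.1939263)/(0.4546666) = 2.2760823;  |Δ| = 0.0300086
f(2.2760823) = 0.0034703
s₄ = 2.2760823 − 0.0034703·(0.0300086)/(-0.0668859) = 2.2776392;  |Δ| = 0.0015570
f(2.2776392) = -0.0000364
s₅ = 2.2776392 − (-0.0000364)·(0.0015570)/(-0.0035067) = 2.2776231;  |Δ| = 0.0000162
|s₅ − s₄| = 0.0000162 < 0.0001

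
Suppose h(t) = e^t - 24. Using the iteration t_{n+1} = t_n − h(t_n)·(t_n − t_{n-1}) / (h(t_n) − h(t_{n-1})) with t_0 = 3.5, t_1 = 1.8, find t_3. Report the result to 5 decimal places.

3.40234

h(3.5) = 9.1154520, h(1.8) = -17.9503525
t_2 = 1.8000000 − (-17.9503525)·(1.8000000 − 3.5000000) / (-17.9503525 − 9.1154520) = 1.8000000 − (30.5155993)/(-27.0658045) = 2.9274595
h(2.9274595) = -5.3198860
t_3 = 2.9274595 − (-5.3198860)·(2.9274595 − 1.8000000) / (-5.3198860 − (-17.9503525)) = 2.9274595 − (-5.9979562)/(12.6304665) = 3.4023396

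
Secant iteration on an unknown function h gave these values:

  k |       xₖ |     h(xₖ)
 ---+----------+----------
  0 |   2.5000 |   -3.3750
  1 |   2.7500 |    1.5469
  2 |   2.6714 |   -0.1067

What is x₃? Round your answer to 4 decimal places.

2.6765

x₃ = 2.6714 − (-0.1067)·(2.6714 − 2.7500) / (-0.1067 − 1.5469)
   = 2.6714 − (0.008387)/(-1.653600) = 2.676472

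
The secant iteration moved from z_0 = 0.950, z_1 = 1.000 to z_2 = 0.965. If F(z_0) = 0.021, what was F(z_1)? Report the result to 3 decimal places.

-0.049

The secant line through (0.950, 0.021) and (1.000, F(z_1)) crosses zero at z_2 = 0.965.
So (0.950, 0.021), (1.000, F(z_1)), (0.965, 0) are collinear:
F(z_1) = 0.021 · (1.000 − 0.965) / (0.950 − 0.965) = 0.021 · (0.03500)/(-0.01500) = -0.04900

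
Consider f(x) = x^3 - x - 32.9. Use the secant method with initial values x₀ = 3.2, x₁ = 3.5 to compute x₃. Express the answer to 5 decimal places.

f(3.2) = -3.3320000, f(3.5) = 6.4750000
x₂ = 3.5000000 − 6.4750000·(3.5000000 − 3.2000000) / (6.4750000 − (-3.3320000)) = 3.5000000 − (1.9425000)/(9.8070000) = 3.3019272
f(3.3019272) = -0.2019290
x₃ = 3.3019272 − (-0.2019290)·(3.3019272 − 3.5000000) / (-0.2019290 − 6.4750000) = 3.3019272 − (0.0399966)/(-6.6769290) = 3.3079175

3.30792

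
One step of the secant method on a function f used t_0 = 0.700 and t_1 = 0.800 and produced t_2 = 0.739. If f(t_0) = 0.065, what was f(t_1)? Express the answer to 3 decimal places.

The secant line through (0.700, 0.065) and (0.800, f(t_1)) crosses zero at t_2 = 0.739.
So (0.700, 0.065), (0.800, f(t_1)), (0.739, 0) are collinear:
f(t_1) = 0.065 · (0.800 − 0.739) / (0.700 − 0.739) = 0.065 · (0.06100)/(-0.03900) = -0.10167

-0.102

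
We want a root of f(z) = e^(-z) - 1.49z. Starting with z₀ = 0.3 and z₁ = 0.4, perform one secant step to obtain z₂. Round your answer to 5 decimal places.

f(0.3) = 0.2938182, f(0.4) = 0.0743200
z₂ = 0.4000000 − 0.0743200·(0.4000000 − 0.3000000) / (0.0743200 − 0.2938182) = 0.4000000 − (0.0074320)/(-0.2194982) = 0.4338591

0.43386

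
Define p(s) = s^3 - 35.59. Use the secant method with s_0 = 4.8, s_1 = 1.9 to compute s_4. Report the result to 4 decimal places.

p(4.8) = 75.002000, p(1.9) = -28.731000
s_2 = 1.900000 − (-28.731000)·(1.900000 − 4.800000) / (-28.731000 − 75.002000) = 1.900000 − (83.319900)/(-103.733000) = 2.703215
p(2.703215) = -15.836605
s_3 = 2.703215 − (-15.836605)·(2.703215 − 1.900000) / (-15.836605 − (-28.731000)) = 2.703215 − (-12.720198)/(12.894395) = 3.689705
p(3.689705) = 14.641378
s_4 = 3.689705 − 14.641378·(3.689705 − 2.703215) / (14.641378 − (-15.836605)) = 3.689705 − (14.443579)/(30.477982) = 3.215803

3.2158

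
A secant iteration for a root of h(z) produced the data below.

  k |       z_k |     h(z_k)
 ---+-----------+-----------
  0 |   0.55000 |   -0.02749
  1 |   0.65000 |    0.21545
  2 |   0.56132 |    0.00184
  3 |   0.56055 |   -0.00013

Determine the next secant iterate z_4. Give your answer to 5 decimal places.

z_4 = 0.56055 − (-0.00013)·(0.56055 − 0.56132) / (-0.00013 − 0.00184)
   = 0.56055 − (0.0000001)/(-0.0019700) = 0.5606008

0.56060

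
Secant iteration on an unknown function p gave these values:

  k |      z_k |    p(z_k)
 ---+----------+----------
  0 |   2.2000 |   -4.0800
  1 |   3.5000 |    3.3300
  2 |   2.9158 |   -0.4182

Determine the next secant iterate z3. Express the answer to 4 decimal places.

z3 = 2.9158 − (-0.4182)·(2.9158 − 3.5000) / (-0.4182 − 3.3300)
   = 2.9158 − (0.244312)/(-3.748200) = 2.980981

2.9810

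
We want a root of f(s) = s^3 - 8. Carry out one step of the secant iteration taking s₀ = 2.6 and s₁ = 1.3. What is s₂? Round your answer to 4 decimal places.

f(2.6) = 9.576000, f(1.3) = -5.803000
s₂ = 1.300000 − (-5.803000)·(1.300000 − 2.600000) / (-5.803000 − 9.576000) = 1.300000 − (7.543900)/(-15.379000) = 1.790533

1.7905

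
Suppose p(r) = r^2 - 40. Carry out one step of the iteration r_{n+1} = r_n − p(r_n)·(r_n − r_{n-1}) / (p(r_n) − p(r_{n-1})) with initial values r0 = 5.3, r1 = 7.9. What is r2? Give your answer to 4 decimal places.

6.2023

p(5.3) = -11.910000, p(7.9) = 22.410000
r2 = 7.900000 − 22.410000·(7.900000 − 5.300000) / (22.410000 − (-11.910000)) = 7.900000 − (58.266000)/(34.320000) = 6.202273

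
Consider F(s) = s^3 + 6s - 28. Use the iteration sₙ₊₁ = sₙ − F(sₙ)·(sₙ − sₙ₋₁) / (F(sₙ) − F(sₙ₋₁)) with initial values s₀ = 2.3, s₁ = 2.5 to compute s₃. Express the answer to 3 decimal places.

F(2.3) = -2.03300, F(2.5) = 2.62500
s₂ = 2.50000 − 2.62500·(2.50000 − 2.30000) / (2.62500 − (-2.03300)) = 2.50000 − (0.52500)/(4.65800) = 2.38729
F(2.38729) = -0.07071
s₃ = 2.38729 − (-0.07071)·(2.38729 − 2.50000) / (-0.07071 − 2.62500) = 2.38729 − (0.00797)/(-2.69571) = 2.39025

2.390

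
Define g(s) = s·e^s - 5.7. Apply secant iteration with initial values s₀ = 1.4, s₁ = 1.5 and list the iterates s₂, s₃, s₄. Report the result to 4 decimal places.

1.4022, 1.4023, 1.4023

g(1.4) = -0.022720, g(1.5) = 1.022534
s₂ = 1.500000 − 1.022534·(1.500000 − 1.400000) / (1.022534 − (-0.022720)) = 1.500000 − (0.102253)/(1.045254) = 1.402174
g(1.402174) = -0.001533
s₃ = 1.402174 − (-0.001533)·(1.402174 − 1.500000) / (-0.001533 − 1.022534) = 1.402174 − (0.000150)/(-1.024066) = 1.402320
g(1.402320) = -0.000103
s₄ = 1.402320 − (-0.000103)·(1.402320 − 1.402174) / (-0.000103 − (-0.001533)) = 1.402320 − (0.000000)/(0.001429) = 1.402331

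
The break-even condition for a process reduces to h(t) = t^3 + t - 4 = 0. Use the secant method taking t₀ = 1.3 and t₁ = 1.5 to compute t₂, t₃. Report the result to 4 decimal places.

h(1.3) = -0.503000, h(1.5) = 0.875000
t₂ = 1.500000 − 0.875000·(1.500000 − 1.300000) / (0.875000 − (-0.503000)) = 1.500000 − (0.175000)/(1.378000) = 1.373004
h(1.373004) = -0.038689
t₃ = 1.373004 − (-0.038689)·(1.373004 − 1.500000) / (-0.038689 − 0.875000) = 1.373004 − (0.004913)/(-0.913689) = 1.378382

1.3730, 1.3784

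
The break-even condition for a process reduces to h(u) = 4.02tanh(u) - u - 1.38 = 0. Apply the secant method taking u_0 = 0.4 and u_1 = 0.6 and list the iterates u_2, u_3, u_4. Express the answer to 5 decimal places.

h(0.4) = -0.2526052, h(0.6) = 0.1789393
u_2 = 0.6000000 − 0.1789393·(0.6000000 − 0.4000000) / (0.1789393 − (-0.2526052)) = 0.6000000 − (0.0357879)/(0.4315444) = 0.5170703
h(0.5170703) = 0.0141812
u_3 = 0.5170703 − 0.0141812·(0.5170703 − 0.6000000) / (0.0141812 − 0.1789393) = 0.5170703 − (-0.0011760)/(-0.1647581) = 0.5099323
h(0.5099323) = -0.0009647
u_4 = 0.5099323 − (-0.0009647)·(0.5099323 − 0.5170703) / (-0.0009647 − 0.0141812) = 0.5099323 − (0.0000069)/(-0.0151459) = 0.5103869

0.51707, 0.50993, 0.51039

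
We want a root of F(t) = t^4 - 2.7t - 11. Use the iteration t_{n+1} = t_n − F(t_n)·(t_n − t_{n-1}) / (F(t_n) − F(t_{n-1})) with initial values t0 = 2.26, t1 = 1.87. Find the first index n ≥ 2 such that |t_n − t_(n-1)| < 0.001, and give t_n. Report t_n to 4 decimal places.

F(2.26) = 8.985578, F(1.87) = -3.820690
t2 = 1.870000 − (-3.820690)·(-0.390000)/(-12.806268) = 1.986355;  |Δ| = 0.116355
F(1.986355) = -0.795359
t3 = 1.986355 − (-0.795359)·(0.116355)/(3.025331) = 2.016944;  |Δ| = 0.030590
F(2.016944) = 0.103398
t4 = 2.016944 − 0.103398·(0.030590)/(0.898758) = 2.013425;  |Δ| = 0.003519
F(2.013425) = -0.002299
t5 = 2.013425 − (-0.002299)·(-0.003519)/(-0.105698) = 2.013502;  |Δ| = 0.000077
|t5 − t4| = 0.000077 < 0.001

n = 5, t_n = 2.0135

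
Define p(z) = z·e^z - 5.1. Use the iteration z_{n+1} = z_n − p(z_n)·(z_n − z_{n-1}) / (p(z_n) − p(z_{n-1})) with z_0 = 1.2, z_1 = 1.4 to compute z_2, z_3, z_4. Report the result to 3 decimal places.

p(1.2) = -1.11586, p(1.4) = 0.57728
z_2 = 1.40000 − 0.57728·(1.40000 − 1.20000) / (0.57728 − (-1.11586)) = 1.40000 − (0.11546)/(1.69314) = 1.33181
p(1.33181) = -0.05525
z_3 = 1.33181 − (-0.05525)·(1.33181 − 1.40000) / (-0.05525 − 0.57728) = 1.33181 − (0.00377)/(-0.63253) = 1.33777
p(1.33777) = -0.00242
z_4 = 1.33777 − (-0.00242)·(1.33777 − 1.33181) / (-0.00242 − (-0.05525)) = 1.33777 − (-0.00001)/(0.05283) = 1.33804

1.332, 1.338, 1.338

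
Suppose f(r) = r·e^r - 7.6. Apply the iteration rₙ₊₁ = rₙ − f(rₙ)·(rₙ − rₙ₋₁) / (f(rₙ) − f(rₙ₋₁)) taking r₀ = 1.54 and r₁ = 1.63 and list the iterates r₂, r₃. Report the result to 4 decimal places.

f(1.54) = -0.416531, f(1.63) = 0.719316
r₂ = 1.630000 − 0.719316·(1.630000 − 1.540000) / (0.719316 − (-0.416531)) = 1.630000 − (0.064738)/(1.135847) = 1.573004
f(1.573004) = -0.016373
r₃ = 1.573004 − (-0.016373)·(1.573004 − 1.630000) / (-0.016373 − 0.719316) = 1.573004 − (0.000933)/(-0.735689) = 1.574273

1.5730, 1.5743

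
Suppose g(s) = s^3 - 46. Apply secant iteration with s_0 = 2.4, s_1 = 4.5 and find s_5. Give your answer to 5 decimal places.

g(2.4) = -32.1760000, g(4.5) = 45.1250000
s_2 = 4.5000000 − 45.1250000·(4.5000000 − 2.4000000) / (45.1250000 − (-32.1760000)) = 4.5000000 − (94.7625000)/(77.3010000) = 3.2741103
g(3.2741103) = -10.9021982
s_3 = 3.2741103 − (-10.9021982)·(3.2741103 − 4.5000000) / (-10.9021982 − 45.1250000) = 3.2741103 − (13.3648926)/(-56.0271982) = 3.5126532
g(3.5126532) = -2.6583105
s_4 = 3.5126532 − (-2.6583105)·(3.5126532 − 3.2741103) / (-2.6583105 − (-10.9021982)) = 3.5126532 − (-0.6341212)/(8.2438878) = 3.5895734
g(3.5895734) = 0.2517867
s_5 = 3.5895734 − 0.2517867·(3.5895734 − 3.5126532) / (0.2517867 − (-2.6583105)) = 3.5895734 − (0.0193675)/(2.9100972) = 3.5829181

3.58292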